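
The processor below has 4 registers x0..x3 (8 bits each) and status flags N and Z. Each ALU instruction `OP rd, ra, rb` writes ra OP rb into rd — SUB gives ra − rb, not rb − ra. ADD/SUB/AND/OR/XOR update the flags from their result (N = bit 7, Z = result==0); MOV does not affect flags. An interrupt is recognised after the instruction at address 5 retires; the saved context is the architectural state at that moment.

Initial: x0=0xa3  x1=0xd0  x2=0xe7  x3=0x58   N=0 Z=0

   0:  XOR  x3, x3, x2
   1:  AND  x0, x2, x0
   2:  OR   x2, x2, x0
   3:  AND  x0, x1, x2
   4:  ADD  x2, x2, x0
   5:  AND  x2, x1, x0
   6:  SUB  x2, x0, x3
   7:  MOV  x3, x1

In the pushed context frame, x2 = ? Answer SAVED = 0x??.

SAVED = 0xc0

after  0: x0=0xa3 x1=0xd0 x2=0xe7 x3=0xbf  N=1 Z=0
after  1: x0=0xa3 x1=0xd0 x2=0xe7 x3=0xbf  N=1 Z=0
after  2: x0=0xa3 x1=0xd0 x2=0xe7 x3=0xbf  N=1 Z=0
after  3: x0=0xc0 x1=0xd0 x2=0xe7 x3=0xbf  N=1 Z=0
after  4: x0=0xc0 x1=0xd0 x2=0xa7 x3=0xbf  N=1 Z=0
after  5: x0=0xc0 x1=0xd0 x2=0xc0 x3=0xbf  N=1 Z=0
-- IRQ taken; context saved, return-PC = 6 --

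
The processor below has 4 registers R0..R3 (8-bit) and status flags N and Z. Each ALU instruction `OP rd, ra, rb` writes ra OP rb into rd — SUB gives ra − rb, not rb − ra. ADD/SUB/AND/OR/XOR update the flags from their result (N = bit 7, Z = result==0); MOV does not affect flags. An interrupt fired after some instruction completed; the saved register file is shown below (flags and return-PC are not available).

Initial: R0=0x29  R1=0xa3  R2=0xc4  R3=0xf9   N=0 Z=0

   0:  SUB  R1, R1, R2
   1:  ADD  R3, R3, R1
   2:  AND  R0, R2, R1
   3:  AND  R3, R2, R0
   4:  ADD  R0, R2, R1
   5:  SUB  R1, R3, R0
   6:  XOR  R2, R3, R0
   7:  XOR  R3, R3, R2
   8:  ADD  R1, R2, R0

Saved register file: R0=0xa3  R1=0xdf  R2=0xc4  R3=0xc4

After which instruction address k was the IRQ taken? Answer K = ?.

after  0: R0=0x29 R1=0xdf R2=0xc4 R3=0xf9  N=1 Z=0
after  1: R0=0x29 R1=0xdf R2=0xc4 R3=0xd8  N=1 Z=0
after  2: R0=0xc4 R1=0xdf R2=0xc4 R3=0xd8  N=1 Z=0
after  3: R0=0xc4 R1=0xdf R2=0xc4 R3=0xc4  N=1 Z=0
after  4: R0=0xa3 R1=0xdf R2=0xc4 R3=0xc4  N=1 Z=0
-- IRQ taken; context saved, return-PC = 5 --

K = 4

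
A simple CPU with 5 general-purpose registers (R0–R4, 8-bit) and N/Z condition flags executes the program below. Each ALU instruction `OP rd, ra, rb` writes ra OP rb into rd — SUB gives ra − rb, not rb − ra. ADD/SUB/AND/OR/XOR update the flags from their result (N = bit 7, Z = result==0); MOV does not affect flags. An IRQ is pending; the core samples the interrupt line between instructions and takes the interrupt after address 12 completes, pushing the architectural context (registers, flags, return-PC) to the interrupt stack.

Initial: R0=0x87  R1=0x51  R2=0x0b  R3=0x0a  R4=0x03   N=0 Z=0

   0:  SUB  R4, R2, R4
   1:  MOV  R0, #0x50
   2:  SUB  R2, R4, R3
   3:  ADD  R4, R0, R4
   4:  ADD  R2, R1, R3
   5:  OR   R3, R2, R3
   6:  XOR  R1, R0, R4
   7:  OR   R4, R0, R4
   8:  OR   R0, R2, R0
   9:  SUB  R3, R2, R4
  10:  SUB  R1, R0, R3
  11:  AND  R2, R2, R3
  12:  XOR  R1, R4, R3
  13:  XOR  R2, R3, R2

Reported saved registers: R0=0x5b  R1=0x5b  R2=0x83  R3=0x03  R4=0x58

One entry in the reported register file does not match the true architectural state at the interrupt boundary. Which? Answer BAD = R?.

after  0: R0=0x87 R1=0x51 R2=0x0b R3=0x0a R4=0x08  N=0 Z=0
after  1: R0=0x50 R1=0x51 R2=0x0b R3=0x0a R4=0x08  N=0 Z=0
after  2: R0=0x50 R1=0x51 R2=0xfe R3=0x0a R4=0x08  N=1 Z=0
after  3: R0=0x50 R1=0x51 R2=0xfe R3=0x0a R4=0x58  N=0 Z=0
after  4: R0=0x50 R1=0x51 R2=0x5b R3=0x0a R4=0x58  N=0 Z=0
after  5: R0=0x50 R1=0x51 R2=0x5b R3=0x5b R4=0x58  N=0 Z=0
after  6: R0=0x50 R1=0x08 R2=0x5b R3=0x5b R4=0x58  N=0 Z=0
after  7: R0=0x50 R1=0x08 R2=0x5b R3=0x5b R4=0x58  N=0 Z=0
after  8: R0=0x5b R1=0x08 R2=0x5b R3=0x5b R4=0x58  N=0 Z=0
after  9: R0=0x5b R1=0x08 R2=0x5b R3=0x03 R4=0x58  N=0 Z=0
after 10: R0=0x5b R1=0x58 R2=0x5b R3=0x03 R4=0x58  N=0 Z=0
after 11: R0=0x5b R1=0x58 R2=0x03 R3=0x03 R4=0x58  N=0 Z=0
after 12: R0=0x5b R1=0x5b R2=0x03 R3=0x03 R4=0x58  N=0 Z=0
-- IRQ taken; context saved, return-PC = 13 --
mismatch: R2: reported 0x83 vs actual 0x03

BAD = R2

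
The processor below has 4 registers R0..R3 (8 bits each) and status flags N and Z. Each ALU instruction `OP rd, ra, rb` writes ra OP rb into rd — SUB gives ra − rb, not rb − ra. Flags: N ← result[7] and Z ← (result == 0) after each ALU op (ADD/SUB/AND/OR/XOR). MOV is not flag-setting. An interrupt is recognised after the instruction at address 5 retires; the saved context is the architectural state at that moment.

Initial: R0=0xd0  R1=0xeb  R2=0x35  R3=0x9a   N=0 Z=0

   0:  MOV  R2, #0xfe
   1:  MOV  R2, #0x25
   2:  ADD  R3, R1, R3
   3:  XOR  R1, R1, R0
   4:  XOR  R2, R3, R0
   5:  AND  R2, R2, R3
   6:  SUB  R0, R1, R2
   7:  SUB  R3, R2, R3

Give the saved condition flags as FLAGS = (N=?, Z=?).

after  0: R0=0xd0 R1=0xeb R2=0xfe R3=0x9a  N=0 Z=0
after  1: R0=0xd0 R1=0xeb R2=0x25 R3=0x9a  N=0 Z=0
after  2: R0=0xd0 R1=0xeb R2=0x25 R3=0x85  N=1 Z=0
after  3: R0=0xd0 R1=0x3b R2=0x25 R3=0x85  N=0 Z=0
after  4: R0=0xd0 R1=0x3b R2=0x55 R3=0x85  N=0 Z=0
after  5: R0=0xd0 R1=0x3b R2=0x05 R3=0x85  N=0 Z=0
-- IRQ taken; context saved, return-PC = 6 --

FLAGS = (N=0, Z=0)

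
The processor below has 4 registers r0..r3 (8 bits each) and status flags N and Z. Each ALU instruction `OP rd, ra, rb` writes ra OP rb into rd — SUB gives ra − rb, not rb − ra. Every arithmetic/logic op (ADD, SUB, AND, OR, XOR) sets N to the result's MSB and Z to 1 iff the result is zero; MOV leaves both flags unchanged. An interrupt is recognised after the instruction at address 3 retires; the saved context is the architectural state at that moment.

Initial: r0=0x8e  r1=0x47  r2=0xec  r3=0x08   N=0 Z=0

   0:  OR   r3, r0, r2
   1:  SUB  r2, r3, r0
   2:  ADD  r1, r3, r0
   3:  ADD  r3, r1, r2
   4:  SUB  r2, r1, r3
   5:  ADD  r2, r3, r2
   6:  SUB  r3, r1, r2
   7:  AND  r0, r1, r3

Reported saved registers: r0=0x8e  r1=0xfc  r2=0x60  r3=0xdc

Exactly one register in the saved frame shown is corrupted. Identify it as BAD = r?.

after  0: r0=0x8e r1=0x47 r2=0xec r3=0xee  N=1 Z=0
after  1: r0=0x8e r1=0x47 r2=0x60 r3=0xee  N=0 Z=0
after  2: r0=0x8e r1=0x7c r2=0x60 r3=0xee  N=0 Z=0
after  3: r0=0x8e r1=0x7c r2=0x60 r3=0xdc  N=1 Z=0
-- IRQ taken; context saved, return-PC = 4 --
mismatch: r1: reported 0xfc vs actual 0x7c

BAD = r1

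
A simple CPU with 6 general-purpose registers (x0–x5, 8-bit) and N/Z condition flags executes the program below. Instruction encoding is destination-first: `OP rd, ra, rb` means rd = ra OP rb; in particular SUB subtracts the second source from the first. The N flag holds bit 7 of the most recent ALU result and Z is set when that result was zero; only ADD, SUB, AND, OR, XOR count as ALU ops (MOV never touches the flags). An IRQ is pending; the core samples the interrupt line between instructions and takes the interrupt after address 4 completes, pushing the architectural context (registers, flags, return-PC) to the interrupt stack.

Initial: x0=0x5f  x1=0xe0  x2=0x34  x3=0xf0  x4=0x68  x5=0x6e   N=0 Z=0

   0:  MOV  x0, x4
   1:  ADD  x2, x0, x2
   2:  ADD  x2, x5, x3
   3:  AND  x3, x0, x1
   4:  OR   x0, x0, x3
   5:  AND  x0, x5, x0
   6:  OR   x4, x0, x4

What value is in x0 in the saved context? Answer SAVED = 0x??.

SAVED = 0x68

after  0: x0=0x68 x1=0xe0 x2=0x34 x3=0xf0 x4=0x68 x5=0x6e  N=0 Z=0
after  1: x0=0x68 x1=0xe0 x2=0x9c x3=0xf0 x4=0x68 x5=0x6e  N=1 Z=0
after  2: x0=0x68 x1=0xe0 x2=0x5e x3=0xf0 x4=0x68 x5=0x6e  N=0 Z=0
after  3: x0=0x68 x1=0xe0 x2=0x5e x3=0x60 x4=0x68 x5=0x6e  N=0 Z=0
after  4: x0=0x68 x1=0xe0 x2=0x5e x3=0x60 x4=0x68 x5=0x6e  N=0 Z=0
-- IRQ taken; context saved, return-PC = 5 --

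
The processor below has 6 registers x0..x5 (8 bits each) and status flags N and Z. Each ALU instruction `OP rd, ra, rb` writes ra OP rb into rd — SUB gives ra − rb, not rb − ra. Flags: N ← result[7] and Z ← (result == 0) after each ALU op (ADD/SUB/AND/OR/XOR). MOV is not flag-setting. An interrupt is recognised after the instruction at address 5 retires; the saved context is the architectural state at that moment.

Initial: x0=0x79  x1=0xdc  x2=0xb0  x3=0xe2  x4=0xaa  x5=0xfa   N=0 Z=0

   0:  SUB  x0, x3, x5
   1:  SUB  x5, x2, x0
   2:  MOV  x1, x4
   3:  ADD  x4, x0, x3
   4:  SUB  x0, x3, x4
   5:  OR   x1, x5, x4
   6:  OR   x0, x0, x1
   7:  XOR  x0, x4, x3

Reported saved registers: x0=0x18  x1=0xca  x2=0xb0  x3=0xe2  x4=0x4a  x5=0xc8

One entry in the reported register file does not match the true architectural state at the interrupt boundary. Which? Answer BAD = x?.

after  0: x0=0xe8 x1=0xdc x2=0xb0 x3=0xe2 x4=0xaa x5=0xfa  N=1 Z=0
after  1: x0=0xe8 x1=0xdc x2=0xb0 x3=0xe2 x4=0xaa x5=0xc8  N=1 Z=0
after  2: x0=0xe8 x1=0xaa x2=0xb0 x3=0xe2 x4=0xaa x5=0xc8  N=1 Z=0
after  3: x0=0xe8 x1=0xaa x2=0xb0 x3=0xe2 x4=0xca x5=0xc8  N=1 Z=0
after  4: x0=0x18 x1=0xaa x2=0xb0 x3=0xe2 x4=0xca x5=0xc8  N=0 Z=0
after  5: x0=0x18 x1=0xca x2=0xb0 x3=0xe2 x4=0xca x5=0xc8  N=1 Z=0
-- IRQ taken; context saved, return-PC = 6 --
mismatch: x4: reported 0x4a vs actual 0xca

BAD = x4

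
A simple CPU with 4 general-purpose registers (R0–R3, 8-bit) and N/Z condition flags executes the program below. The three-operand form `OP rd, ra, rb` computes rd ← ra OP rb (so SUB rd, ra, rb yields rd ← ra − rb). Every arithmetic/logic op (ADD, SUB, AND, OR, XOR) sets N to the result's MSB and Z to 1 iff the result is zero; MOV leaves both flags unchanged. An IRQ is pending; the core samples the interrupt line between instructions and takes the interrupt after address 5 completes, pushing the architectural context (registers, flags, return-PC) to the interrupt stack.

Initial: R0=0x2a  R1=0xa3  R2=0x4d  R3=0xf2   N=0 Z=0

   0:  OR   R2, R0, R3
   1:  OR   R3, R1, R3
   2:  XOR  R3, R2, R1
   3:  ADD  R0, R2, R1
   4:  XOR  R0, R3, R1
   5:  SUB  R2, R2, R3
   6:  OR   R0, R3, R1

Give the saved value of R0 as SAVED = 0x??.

SAVED = 0xfa

after  0: R0=0x2a R1=0xa3 R2=0xfa R3=0xf2  N=1 Z=0
after  1: R0=0x2a R1=0xa3 R2=0xfa R3=0xf3  N=1 Z=0
after  2: R0=0x2a R1=0xa3 R2=0xfa R3=0x59  N=0 Z=0
after  3: R0=0x9d R1=0xa3 R2=0xfa R3=0x59  N=1 Z=0
after  4: R0=0xfa R1=0xa3 R2=0xfa R3=0x59  N=1 Z=0
after  5: R0=0xfa R1=0xa3 R2=0xa1 R3=0x59  N=1 Z=0
-- IRQ taken; context saved, return-PC = 6 --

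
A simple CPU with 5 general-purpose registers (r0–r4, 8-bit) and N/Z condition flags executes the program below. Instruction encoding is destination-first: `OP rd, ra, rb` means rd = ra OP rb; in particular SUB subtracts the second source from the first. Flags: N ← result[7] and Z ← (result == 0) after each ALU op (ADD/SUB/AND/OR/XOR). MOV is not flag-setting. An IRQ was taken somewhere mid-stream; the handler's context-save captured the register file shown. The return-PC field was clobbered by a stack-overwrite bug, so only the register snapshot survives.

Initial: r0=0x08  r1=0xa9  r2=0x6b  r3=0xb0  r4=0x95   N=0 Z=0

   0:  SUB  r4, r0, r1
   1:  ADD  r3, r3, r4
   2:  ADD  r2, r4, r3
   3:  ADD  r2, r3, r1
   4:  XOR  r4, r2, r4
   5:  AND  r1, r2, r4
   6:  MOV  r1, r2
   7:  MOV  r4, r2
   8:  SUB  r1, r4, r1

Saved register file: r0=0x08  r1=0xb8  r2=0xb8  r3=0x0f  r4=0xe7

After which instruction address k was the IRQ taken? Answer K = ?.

K = 6

after  0: r0=0x08 r1=0xa9 r2=0x6b r3=0xb0 r4=0x5f  N=0 Z=0
after  1: r0=0x08 r1=0xa9 r2=0x6b r3=0x0f r4=0x5f  N=0 Z=0
after  2: r0=0x08 r1=0xa9 r2=0x6e r3=0x0f r4=0x5f  N=0 Z=0
after  3: r0=0x08 r1=0xa9 r2=0xb8 r3=0x0f r4=0x5f  N=1 Z=0
after  4: r0=0x08 r1=0xa9 r2=0xb8 r3=0x0f r4=0xe7  N=1 Z=0
after  5: r0=0x08 r1=0xa0 r2=0xb8 r3=0x0f r4=0xe7  N=1 Z=0
after  6: r0=0x08 r1=0xb8 r2=0xb8 r3=0x0f r4=0xe7  N=1 Z=0
-- IRQ taken; context saved, return-PC = 7 --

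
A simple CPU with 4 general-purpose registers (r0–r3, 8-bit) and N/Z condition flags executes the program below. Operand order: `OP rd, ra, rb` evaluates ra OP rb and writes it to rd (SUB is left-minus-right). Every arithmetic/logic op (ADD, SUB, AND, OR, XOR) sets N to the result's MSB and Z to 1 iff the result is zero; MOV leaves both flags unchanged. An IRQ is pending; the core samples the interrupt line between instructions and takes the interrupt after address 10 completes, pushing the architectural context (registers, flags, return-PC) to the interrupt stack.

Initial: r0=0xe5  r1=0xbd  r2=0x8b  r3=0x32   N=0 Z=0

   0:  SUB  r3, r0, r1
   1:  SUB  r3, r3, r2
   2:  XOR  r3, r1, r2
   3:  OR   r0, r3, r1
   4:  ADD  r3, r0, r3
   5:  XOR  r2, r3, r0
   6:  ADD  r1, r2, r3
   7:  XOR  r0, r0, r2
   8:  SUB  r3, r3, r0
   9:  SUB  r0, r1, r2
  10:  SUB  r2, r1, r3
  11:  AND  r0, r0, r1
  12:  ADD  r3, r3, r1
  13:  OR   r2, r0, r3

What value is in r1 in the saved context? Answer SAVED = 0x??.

SAVED = 0x3f

after  0: r0=0xe5 r1=0xbd r2=0x8b r3=0x28  N=0 Z=0
after  1: r0=0xe5 r1=0xbd r2=0x8b r3=0x9d  N=1 Z=0
after  2: r0=0xe5 r1=0xbd r2=0x8b r3=0x36  N=0 Z=0
after  3: r0=0xbf r1=0xbd r2=0x8b r3=0x36  N=1 Z=0
after  4: r0=0xbf r1=0xbd r2=0x8b r3=0xf5  N=1 Z=0
after  5: r0=0xbf r1=0xbd r2=0x4a r3=0xf5  N=0 Z=0
after  6: r0=0xbf r1=0x3f r2=0x4a r3=0xf5  N=0 Z=0
after  7: r0=0xf5 r1=0x3f r2=0x4a r3=0xf5  N=1 Z=0
after  8: r0=0xf5 r1=0x3f r2=0x4a r3=0x00  N=0 Z=1
after  9: r0=0xf5 r1=0x3f r2=0x4a r3=0x00  N=1 Z=0
after 10: r0=0xf5 r1=0x3f r2=0x3f r3=0x00  N=0 Z=0
-- IRQ taken; context saved, return-PC = 11 --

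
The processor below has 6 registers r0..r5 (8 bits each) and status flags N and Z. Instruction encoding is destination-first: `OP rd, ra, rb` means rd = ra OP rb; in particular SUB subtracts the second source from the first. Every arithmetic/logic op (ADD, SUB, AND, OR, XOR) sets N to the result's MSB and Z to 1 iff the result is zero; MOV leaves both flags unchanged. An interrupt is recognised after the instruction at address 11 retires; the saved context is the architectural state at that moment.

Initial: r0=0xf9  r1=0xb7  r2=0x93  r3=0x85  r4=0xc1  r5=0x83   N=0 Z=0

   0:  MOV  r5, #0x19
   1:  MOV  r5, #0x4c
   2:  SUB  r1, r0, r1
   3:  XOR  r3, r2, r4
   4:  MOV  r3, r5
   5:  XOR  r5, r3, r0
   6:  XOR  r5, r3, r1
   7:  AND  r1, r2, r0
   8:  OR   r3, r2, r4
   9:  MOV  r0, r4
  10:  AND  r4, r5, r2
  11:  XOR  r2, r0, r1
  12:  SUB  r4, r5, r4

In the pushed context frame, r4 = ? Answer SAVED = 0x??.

after  0: r0=0xf9 r1=0xb7 r2=0x93 r3=0x85 r4=0xc1 r5=0x19  N=0 Z=0
after  1: r0=0xf9 r1=0xb7 r2=0x93 r3=0x85 r4=0xc1 r5=0x4c  N=0 Z=0
after  2: r0=0xf9 r1=0x42 r2=0x93 r3=0x85 r4=0xc1 r5=0x4c  N=0 Z=0
after  3: r0=0xf9 r1=0x42 r2=0x93 r3=0x52 r4=0xc1 r5=0x4c  N=0 Z=0
after  4: r0=0xf9 r1=0x42 r2=0x93 r3=0x4c r4=0xc1 r5=0x4c  N=0 Z=0
after  5: r0=0xf9 r1=0x42 r2=0x93 r3=0x4c r4=0xc1 r5=0xb5  N=1 Z=0
after  6: r0=0xf9 r1=0x42 r2=0x93 r3=0x4c r4=0xc1 r5=0x0e  N=0 Z=0
after  7: r0=0xf9 r1=0x91 r2=0x93 r3=0x4c r4=0xc1 r5=0x0e  N=1 Z=0
after  8: r0=0xf9 r1=0x91 r2=0x93 r3=0xd3 r4=0xc1 r5=0x0e  N=1 Z=0
after  9: r0=0xc1 r1=0x91 r2=0x93 r3=0xd3 r4=0xc1 r5=0x0e  N=1 Z=0
after 10: r0=0xc1 r1=0x91 r2=0x93 r3=0xd3 r4=0x02 r5=0x0e  N=0 Z=0
after 11: r0=0xc1 r1=0x91 r2=0x50 r3=0xd3 r4=0x02 r5=0x0e  N=0 Z=0
-- IRQ taken; context saved, return-PC = 12 --

SAVED = 0x02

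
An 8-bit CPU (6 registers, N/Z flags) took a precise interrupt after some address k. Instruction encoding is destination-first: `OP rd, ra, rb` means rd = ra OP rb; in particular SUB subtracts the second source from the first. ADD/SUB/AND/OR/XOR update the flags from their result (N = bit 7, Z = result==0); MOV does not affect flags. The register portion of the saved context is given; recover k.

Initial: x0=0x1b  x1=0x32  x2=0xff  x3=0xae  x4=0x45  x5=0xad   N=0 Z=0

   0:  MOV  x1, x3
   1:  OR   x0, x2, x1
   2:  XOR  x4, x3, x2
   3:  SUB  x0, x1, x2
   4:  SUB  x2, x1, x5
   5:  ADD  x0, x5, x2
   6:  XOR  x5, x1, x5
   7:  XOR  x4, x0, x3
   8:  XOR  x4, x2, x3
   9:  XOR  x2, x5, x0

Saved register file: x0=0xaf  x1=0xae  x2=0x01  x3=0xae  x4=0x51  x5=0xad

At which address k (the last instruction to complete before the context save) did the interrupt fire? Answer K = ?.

after  0: x0=0x1b x1=0xae x2=0xff x3=0xae x4=0x45 x5=0xad  N=0 Z=0
after  1: x0=0xff x1=0xae x2=0xff x3=0xae x4=0x45 x5=0xad  N=1 Z=0
after  2: x0=0xff x1=0xae x2=0xff x3=0xae x4=0x51 x5=0xad  N=0 Z=0
after  3: x0=0xaf x1=0xae x2=0xff x3=0xae x4=0x51 x5=0xad  N=1 Z=0
after  4: x0=0xaf x1=0xae x2=0x01 x3=0xae x4=0x51 x5=0xad  N=0 Z=0
-- IRQ taken; context saved, return-PC = 5 --

K = 4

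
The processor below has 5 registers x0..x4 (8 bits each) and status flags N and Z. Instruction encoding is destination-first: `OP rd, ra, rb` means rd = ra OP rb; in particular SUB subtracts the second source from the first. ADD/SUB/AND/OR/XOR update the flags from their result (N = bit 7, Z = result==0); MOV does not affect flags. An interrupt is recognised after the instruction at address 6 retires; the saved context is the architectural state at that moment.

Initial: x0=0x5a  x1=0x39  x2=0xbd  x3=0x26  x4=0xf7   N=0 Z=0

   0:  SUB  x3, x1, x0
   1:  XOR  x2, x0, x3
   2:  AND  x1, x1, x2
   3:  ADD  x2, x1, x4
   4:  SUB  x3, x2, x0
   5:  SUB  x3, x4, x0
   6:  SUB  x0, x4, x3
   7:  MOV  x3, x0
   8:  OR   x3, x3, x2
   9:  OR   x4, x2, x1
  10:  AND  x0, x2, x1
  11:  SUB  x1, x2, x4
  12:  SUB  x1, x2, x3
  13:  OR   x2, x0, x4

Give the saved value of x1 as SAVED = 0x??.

after  0: x0=0x5a x1=0x39 x2=0xbd x3=0xdf x4=0xf7  N=1 Z=0
after  1: x0=0x5a x1=0x39 x2=0x85 x3=0xdf x4=0xf7  N=1 Z=0
after  2: x0=0x5a x1=0x01 x2=0x85 x3=0xdf x4=0xf7  N=0 Z=0
after  3: x0=0x5a x1=0x01 x2=0xf8 x3=0xdf x4=0xf7  N=1 Z=0
after  4: x0=0x5a x1=0x01 x2=0xf8 x3=0x9e x4=0xf7  N=1 Z=0
after  5: x0=0x5a x1=0x01 x2=0xf8 x3=0x9d x4=0xf7  N=1 Z=0
after  6: x0=0x5a x1=0x01 x2=0xf8 x3=0x9d x4=0xf7  N=0 Z=0
-- IRQ taken; context saved, return-PC = 7 --

SAVED = 0x01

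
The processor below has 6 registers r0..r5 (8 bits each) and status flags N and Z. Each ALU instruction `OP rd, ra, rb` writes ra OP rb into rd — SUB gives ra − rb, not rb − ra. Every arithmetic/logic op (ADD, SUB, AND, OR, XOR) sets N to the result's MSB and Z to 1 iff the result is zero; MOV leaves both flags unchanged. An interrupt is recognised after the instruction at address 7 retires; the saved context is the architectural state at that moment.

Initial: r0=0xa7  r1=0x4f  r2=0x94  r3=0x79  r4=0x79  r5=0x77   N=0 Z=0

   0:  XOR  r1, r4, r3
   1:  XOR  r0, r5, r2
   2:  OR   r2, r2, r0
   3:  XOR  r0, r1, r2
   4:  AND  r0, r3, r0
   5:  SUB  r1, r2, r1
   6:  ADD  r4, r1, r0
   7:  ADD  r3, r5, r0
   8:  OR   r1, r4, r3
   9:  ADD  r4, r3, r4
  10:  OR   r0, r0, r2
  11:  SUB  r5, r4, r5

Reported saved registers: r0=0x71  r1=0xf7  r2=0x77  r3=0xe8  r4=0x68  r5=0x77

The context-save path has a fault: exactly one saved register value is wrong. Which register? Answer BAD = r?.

after  0: r0=0xa7 r1=0x00 r2=0x94 r3=0x79 r4=0x79 r5=0x77  N=0 Z=1
after  1: r0=0xe3 r1=0x00 r2=0x94 r3=0x79 r4=0x79 r5=0x77  N=1 Z=0
after  2: r0=0xe3 r1=0x00 r2=0xf7 r3=0x79 r4=0x79 r5=0x77  N=1 Z=0
after  3: r0=0xf7 r1=0x00 r2=0xf7 r3=0x79 r4=0x79 r5=0x77  N=1 Z=0
after  4: r0=0x71 r1=0x00 r2=0xf7 r3=0x79 r4=0x79 r5=0x77  N=0 Z=0
after  5: r0=0x71 r1=0xf7 r2=0xf7 r3=0x79 r4=0x79 r5=0x77  N=1 Z=0
after  6: r0=0x71 r1=0xf7 r2=0xf7 r3=0x79 r4=0x68 r5=0x77  N=0 Z=0
after  7: r0=0x71 r1=0xf7 r2=0xf7 r3=0xe8 r4=0x68 r5=0x77  N=1 Z=0
-- IRQ taken; context saved, return-PC = 8 --
mismatch: r2: reported 0x77 vs actual 0xf7

BAD = r2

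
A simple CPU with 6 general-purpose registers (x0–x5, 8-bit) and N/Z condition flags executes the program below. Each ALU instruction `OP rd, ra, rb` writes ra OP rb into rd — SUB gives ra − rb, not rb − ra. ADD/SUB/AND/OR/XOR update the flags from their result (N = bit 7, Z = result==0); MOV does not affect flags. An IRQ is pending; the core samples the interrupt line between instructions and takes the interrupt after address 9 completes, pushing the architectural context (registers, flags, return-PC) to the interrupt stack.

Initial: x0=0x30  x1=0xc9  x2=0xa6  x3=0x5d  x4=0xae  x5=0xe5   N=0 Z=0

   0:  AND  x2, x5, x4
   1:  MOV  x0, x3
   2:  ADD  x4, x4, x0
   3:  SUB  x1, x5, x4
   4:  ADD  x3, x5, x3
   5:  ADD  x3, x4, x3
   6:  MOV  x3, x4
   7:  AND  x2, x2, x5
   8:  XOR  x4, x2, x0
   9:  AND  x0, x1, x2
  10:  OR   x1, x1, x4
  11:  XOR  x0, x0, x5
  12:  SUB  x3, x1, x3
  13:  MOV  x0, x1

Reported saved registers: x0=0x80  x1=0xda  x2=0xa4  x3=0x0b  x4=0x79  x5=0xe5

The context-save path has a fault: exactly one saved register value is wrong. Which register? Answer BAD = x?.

after  0: x0=0x30 x1=0xc9 x2=0xa4 x3=0x5d x4=0xae x5=0xe5  N=1 Z=0
after  1: x0=0x5d x1=0xc9 x2=0xa4 x3=0x5d x4=0xae x5=0xe5  N=1 Z=0
after  2: x0=0x5d x1=0xc9 x2=0xa4 x3=0x5d x4=0x0b x5=0xe5  N=0 Z=0
after  3: x0=0x5d x1=0xda x2=0xa4 x3=0x5d x4=0x0b x5=0xe5  N=1 Z=0
after  4: x0=0x5d x1=0xda x2=0xa4 x3=0x42 x4=0x0b x5=0xe5  N=0 Z=0
after  5: x0=0x5d x1=0xda x2=0xa4 x3=0x4d x4=0x0b x5=0xe5  N=0 Z=0
after  6: x0=0x5d x1=0xda x2=0xa4 x3=0x0b x4=0x0b x5=0xe5  N=0 Z=0
after  7: x0=0x5d x1=0xda x2=0xa4 x3=0x0b x4=0x0b x5=0xe5  N=1 Z=0
after  8: x0=0x5d x1=0xda x2=0xa4 x3=0x0b x4=0xf9 x5=0xe5  N=1 Z=0
after  9: x0=0x80 x1=0xda x2=0xa4 x3=0x0b x4=0xf9 x5=0xe5  N=1 Z=0
-- IRQ taken; context saved, return-PC = 10 --
mismatch: x4: reported 0x79 vs actual 0xf9

BAD = x4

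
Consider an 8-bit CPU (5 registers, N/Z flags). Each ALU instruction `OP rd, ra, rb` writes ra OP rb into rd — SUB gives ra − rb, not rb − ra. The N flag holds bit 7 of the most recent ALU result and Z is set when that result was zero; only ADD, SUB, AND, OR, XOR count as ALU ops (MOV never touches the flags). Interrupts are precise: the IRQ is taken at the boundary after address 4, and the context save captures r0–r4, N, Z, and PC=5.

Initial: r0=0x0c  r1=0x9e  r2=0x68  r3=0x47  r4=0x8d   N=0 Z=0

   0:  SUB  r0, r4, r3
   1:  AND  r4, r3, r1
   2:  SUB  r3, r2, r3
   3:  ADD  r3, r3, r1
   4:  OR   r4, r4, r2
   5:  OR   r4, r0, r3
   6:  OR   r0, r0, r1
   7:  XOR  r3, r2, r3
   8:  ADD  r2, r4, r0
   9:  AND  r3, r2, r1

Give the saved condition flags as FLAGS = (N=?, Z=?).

FLAGS = (N=0, Z=0)

after  0: r0=0x46 r1=0x9e r2=0x68 r3=0x47 r4=0x8d  N=0 Z=0
after  1: r0=0x46 r1=0x9e r2=0x68 r3=0x47 r4=0x06  N=0 Z=0
after  2: r0=0x46 r1=0x9e r2=0x68 r3=0x21 r4=0x06  N=0 Z=0
after  3: r0=0x46 r1=0x9e r2=0x68 r3=0xbf r4=0x06  N=1 Z=0
after  4: r0=0x46 r1=0x9e r2=0x68 r3=0xbf r4=0x6e  N=0 Z=0
-- IRQ taken; context saved, return-PC = 5 --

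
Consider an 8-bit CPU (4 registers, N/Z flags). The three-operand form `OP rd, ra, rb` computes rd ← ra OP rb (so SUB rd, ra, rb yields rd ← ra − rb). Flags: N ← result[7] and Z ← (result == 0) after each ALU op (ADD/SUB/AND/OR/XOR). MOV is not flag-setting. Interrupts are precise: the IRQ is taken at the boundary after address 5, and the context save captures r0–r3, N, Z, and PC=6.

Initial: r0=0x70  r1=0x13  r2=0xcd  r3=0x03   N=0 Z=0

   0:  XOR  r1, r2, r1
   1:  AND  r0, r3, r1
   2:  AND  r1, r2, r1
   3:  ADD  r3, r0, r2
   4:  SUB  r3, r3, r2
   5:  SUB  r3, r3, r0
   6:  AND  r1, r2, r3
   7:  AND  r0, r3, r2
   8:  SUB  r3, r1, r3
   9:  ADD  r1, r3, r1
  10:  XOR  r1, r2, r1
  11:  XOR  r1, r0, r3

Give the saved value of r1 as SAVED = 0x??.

after  0: r0=0x70 r1=0xde r2=0xcd r3=0x03  N=1 Z=0
after  1: r0=0x02 r1=0xde r2=0xcd r3=0x03  N=0 Z=0
after  2: r0=0x02 r1=0xcc r2=0xcd r3=0x03  N=1 Z=0
after  3: r0=0x02 r1=0xcc r2=0xcd r3=0xcf  N=1 Z=0
after  4: r0=0x02 r1=0xcc r2=0xcd r3=0x02  N=0 Z=0
after  5: r0=0x02 r1=0xcc r2=0xcd r3=0x00  N=0 Z=1
-- IRQ taken; context saved, return-PC = 6 --

SAVED = 0xcc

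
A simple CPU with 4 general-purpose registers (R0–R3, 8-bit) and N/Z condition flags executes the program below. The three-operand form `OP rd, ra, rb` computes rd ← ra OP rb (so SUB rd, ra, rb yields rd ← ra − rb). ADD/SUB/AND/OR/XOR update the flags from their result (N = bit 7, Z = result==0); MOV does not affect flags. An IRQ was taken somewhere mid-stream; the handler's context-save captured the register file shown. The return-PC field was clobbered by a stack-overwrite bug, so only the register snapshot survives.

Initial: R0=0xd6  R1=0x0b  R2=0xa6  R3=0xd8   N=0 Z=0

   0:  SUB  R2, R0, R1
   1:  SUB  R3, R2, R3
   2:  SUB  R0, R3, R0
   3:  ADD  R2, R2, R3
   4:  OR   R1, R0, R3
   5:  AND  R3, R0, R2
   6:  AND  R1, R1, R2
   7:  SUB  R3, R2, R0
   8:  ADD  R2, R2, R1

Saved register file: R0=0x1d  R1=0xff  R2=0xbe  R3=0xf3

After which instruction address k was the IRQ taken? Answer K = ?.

after  0: R0=0xd6 R1=0x0b R2=0xcb R3=0xd8  N=1 Z=0
after  1: R0=0xd6 R1=0x0b R2=0xcb R3=0xf3  N=1 Z=0
after  2: R0=0x1d R1=0x0b R2=0xcb R3=0xf3  N=0 Z=0
after  3: R0=0x1d R1=0x0b R2=0xbe R3=0xf3  N=1 Z=0
after  4: R0=0x1d R1=0xff R2=0xbe R3=0xf3  N=1 Z=0
-- IRQ taken; context saved, return-PC = 5 --

K = 4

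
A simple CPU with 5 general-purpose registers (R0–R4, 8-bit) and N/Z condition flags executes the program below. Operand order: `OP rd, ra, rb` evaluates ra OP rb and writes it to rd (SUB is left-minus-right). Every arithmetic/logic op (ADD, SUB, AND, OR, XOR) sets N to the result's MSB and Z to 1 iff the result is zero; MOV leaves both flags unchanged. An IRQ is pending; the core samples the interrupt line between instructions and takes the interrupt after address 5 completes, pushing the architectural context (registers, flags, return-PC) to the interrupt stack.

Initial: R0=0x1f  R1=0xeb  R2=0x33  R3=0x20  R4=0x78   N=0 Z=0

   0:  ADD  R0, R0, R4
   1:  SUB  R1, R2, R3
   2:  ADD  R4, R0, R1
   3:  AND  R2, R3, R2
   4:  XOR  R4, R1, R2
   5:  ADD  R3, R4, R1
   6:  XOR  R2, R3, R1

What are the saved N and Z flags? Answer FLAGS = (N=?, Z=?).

after  0: R0=0x97 R1=0xeb R2=0x33 R3=0x20 R4=0x78  N=1 Z=0
after  1: R0=0x97 R1=0x13 R2=0x33 R3=0x20 R4=0x78  N=0 Z=0
after  2: R0=0x97 R1=0x13 R2=0x33 R3=0x20 R4=0xaa  N=1 Z=0
after  3: R0=0x97 R1=0x13 R2=0x20 R3=0x20 R4=0xaa  N=0 Z=0
after  4: R0=0x97 R1=0x13 R2=0x20 R3=0x20 R4=0x33  N=0 Z=0
after  5: R0=0x97 R1=0x13 R2=0x20 R3=0x46 R4=0x33  N=0 Z=0
-- IRQ taken; context saved, return-PC = 6 --

FLAGS = (N=0, Z=0)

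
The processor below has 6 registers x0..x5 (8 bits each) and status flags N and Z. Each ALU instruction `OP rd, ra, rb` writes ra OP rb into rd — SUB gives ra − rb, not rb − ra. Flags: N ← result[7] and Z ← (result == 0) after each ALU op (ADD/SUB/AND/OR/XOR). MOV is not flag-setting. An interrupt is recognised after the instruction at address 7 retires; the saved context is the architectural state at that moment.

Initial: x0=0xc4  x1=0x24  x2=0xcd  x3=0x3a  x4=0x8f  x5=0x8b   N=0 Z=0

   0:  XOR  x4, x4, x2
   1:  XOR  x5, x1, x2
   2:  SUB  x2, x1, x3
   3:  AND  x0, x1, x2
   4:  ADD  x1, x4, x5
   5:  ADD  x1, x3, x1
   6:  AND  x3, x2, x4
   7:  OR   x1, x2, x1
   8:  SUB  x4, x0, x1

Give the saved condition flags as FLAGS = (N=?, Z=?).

after  0: x0=0xc4 x1=0x24 x2=0xcd x3=0x3a x4=0x42 x5=0x8b  N=0 Z=0
after  1: x0=0xc4 x1=0x24 x2=0xcd x3=0x3a x4=0x42 x5=0xe9  N=1 Z=0
after  2: x0=0xc4 x1=0x24 x2=0xea x3=0x3a x4=0x42 x5=0xe9  N=1 Z=0
after  3: x0=0x20 x1=0x24 x2=0xea x3=0x3a x4=0x42 x5=0xe9  N=0 Z=0
after  4: x0=0x20 x1=0x2b x2=0xea x3=0x3a x4=0x42 x5=0xe9  N=0 Z=0
after  5: x0=0x20 x1=0x65 x2=0xea x3=0x3a x4=0x42 x5=0xe9  N=0 Z=0
after  6: x0=0x20 x1=0x65 x2=0xea x3=0x42 x4=0x42 x5=0xe9  N=0 Z=0
after  7: x0=0x20 x1=0xef x2=0xea x3=0x42 x4=0x42 x5=0xe9  N=1 Z=0
-- IRQ taken; context saved, return-PC = 8 --

FLAGS = (N=1, Z=0)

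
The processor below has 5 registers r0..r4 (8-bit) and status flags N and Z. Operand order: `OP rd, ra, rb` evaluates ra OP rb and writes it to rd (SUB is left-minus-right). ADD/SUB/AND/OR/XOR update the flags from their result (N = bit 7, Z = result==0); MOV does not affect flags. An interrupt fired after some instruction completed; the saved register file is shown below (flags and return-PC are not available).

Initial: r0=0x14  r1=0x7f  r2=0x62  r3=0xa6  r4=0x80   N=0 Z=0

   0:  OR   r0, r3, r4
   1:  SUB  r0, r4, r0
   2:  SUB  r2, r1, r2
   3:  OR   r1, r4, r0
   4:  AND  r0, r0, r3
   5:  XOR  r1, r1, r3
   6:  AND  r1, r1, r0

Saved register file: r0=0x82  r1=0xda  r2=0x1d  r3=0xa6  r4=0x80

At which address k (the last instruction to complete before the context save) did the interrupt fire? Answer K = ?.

after  0: r0=0xa6 r1=0x7f r2=0x62 r3=0xa6 r4=0x80  N=1 Z=0
after  1: r0=0xda r1=0x7f r2=0x62 r3=0xa6 r4=0x80  N=1 Z=0
after  2: r0=0xda r1=0x7f r2=0x1d r3=0xa6 r4=0x80  N=0 Z=0
after  3: r0=0xda r1=0xda r2=0x1d r3=0xa6 r4=0x80  N=1 Z=0
after  4: r0=0x82 r1=0xda r2=0x1d r3=0xa6 r4=0x80  N=1 Z=0
-- IRQ taken; context saved, return-PC = 5 --

K = 4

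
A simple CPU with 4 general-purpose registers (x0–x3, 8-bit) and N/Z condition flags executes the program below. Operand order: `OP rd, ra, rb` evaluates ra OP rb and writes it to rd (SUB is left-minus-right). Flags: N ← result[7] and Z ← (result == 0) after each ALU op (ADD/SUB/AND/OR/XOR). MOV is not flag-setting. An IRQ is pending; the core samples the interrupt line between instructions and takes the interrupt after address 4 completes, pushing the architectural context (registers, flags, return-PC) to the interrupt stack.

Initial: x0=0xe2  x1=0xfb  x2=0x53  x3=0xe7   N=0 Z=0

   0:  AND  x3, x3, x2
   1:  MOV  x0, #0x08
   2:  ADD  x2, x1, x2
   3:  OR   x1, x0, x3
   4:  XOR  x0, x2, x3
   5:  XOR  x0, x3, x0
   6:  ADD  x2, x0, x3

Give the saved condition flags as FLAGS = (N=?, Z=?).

after  0: x0=0xe2 x1=0xfb x2=0x53 x3=0x43  N=0 Z=0
after  1: x0=0x08 x1=0xfb x2=0x53 x3=0x43  N=0 Z=0
after  2: x0=0x08 x1=0xfb x2=0x4e x3=0x43  N=0 Z=0
after  3: x0=0x08 x1=0x4b x2=0x4e x3=0x43  N=0 Z=0
after  4: x0=0x0d x1=0x4b x2=0x4e x3=0x43  N=0 Z=0
-- IRQ taken; context saved, return-PC = 5 --

FLAGS = (N=0, Z=0)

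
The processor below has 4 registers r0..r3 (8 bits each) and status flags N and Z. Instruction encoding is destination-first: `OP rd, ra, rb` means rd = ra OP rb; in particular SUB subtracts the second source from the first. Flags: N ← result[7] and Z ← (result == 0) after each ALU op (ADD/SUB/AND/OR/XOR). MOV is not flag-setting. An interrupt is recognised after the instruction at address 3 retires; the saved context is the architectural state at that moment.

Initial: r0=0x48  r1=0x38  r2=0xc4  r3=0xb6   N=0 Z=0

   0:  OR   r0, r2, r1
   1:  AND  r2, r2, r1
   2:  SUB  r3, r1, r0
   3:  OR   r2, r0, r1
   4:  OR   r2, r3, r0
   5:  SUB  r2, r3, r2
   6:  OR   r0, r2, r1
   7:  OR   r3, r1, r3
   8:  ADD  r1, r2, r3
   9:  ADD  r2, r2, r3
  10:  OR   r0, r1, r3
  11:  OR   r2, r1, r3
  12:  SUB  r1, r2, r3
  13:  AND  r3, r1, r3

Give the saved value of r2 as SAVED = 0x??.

after  0: r0=0xfc r1=0x38 r2=0xc4 r3=0xb6  N=1 Z=0
after  1: r0=0xfc r1=0x38 r2=0x00 r3=0xb6  N=0 Z=1
after  2: r0=0xfc r1=0x38 r2=0x00 r3=0x3c  N=0 Z=0
after  3: r0=0xfc r1=0x38 r2=0xfc r3=0x3c  N=1 Z=0
-- IRQ taken; context saved, return-PC = 4 --

SAVED = 0xfc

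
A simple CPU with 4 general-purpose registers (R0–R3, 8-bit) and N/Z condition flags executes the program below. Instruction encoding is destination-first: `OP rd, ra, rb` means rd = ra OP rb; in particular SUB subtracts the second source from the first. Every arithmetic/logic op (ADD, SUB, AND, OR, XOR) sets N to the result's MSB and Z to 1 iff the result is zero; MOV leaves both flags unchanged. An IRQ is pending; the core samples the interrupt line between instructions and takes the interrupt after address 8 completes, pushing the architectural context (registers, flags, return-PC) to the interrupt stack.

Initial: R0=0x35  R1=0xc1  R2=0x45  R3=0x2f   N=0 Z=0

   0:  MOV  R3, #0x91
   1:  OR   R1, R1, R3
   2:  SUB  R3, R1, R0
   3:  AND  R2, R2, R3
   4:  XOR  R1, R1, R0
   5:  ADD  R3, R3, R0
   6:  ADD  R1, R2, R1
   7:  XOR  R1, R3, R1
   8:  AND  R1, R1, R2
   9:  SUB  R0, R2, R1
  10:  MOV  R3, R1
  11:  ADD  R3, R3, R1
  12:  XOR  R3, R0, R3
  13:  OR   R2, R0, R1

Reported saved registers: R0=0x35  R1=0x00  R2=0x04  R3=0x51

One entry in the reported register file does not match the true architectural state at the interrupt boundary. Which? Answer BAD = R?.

BAD = R3

after  0: R0=0x35 R1=0xc1 R2=0x45 R3=0x91  N=0 Z=0
after  1: R0=0x35 R1=0xd1 R2=0x45 R3=0x91  N=1 Z=0
after  2: R0=0x35 R1=0xd1 R2=0x45 R3=0x9c  N=1 Z=0
after  3: R0=0x35 R1=0xd1 R2=0x04 R3=0x9c  N=0 Z=0
after  4: R0=0x35 R1=0xe4 R2=0x04 R3=0x9c  N=1 Z=0
after  5: R0=0x35 R1=0xe4 R2=0x04 R3=0xd1  N=1 Z=0
after  6: R0=0x35 R1=0xe8 R2=0x04 R3=0xd1  N=1 Z=0
after  7: R0=0x35 R1=0x39 R2=0x04 R3=0xd1  N=0 Z=0
after  8: R0=0x35 R1=0x00 R2=0x04 R3=0xd1  N=0 Z=1
-- IRQ taken; context saved, return-PC = 9 --
mismatch: R3: reported 0x51 vs actual 0xd1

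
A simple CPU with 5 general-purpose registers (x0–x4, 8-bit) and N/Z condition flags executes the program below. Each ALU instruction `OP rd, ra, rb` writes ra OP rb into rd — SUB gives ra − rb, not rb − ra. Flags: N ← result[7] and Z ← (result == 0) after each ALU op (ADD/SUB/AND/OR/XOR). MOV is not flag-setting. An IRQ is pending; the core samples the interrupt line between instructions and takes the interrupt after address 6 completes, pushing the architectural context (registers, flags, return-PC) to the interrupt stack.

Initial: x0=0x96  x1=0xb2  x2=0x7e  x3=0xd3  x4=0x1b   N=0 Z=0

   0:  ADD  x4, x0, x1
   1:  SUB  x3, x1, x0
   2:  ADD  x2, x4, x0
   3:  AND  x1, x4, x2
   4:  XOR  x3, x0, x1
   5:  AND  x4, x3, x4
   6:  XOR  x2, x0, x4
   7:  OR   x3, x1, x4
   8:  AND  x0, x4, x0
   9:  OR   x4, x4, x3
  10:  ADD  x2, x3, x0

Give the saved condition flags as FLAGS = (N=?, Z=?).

after  0: x0=0x96 x1=0xb2 x2=0x7e x3=0xd3 x4=0x48  N=0 Z=0
after  1: x0=0x96 x1=0xb2 x2=0x7e x3=0x1c x4=0x48  N=0 Z=0
after  2: x0=0x96 x1=0xb2 x2=0xde x3=0x1c x4=0x48  N=1 Z=0
after  3: x0=0x96 x1=0x48 x2=0xde x3=0x1c x4=0x48  N=0 Z=0
after  4: x0=0x96 x1=0x48 x2=0xde x3=0xde x4=0x48  N=1 Z=0
after  5: x0=0x96 x1=0x48 x2=0xde x3=0xde x4=0x48  N=0 Z=0
after  6: x0=0x96 x1=0x48 x2=0xde x3=0xde x4=0x48  N=1 Z=0
-- IRQ taken; context saved, return-PC = 7 --

FLAGS = (N=1, Z=0)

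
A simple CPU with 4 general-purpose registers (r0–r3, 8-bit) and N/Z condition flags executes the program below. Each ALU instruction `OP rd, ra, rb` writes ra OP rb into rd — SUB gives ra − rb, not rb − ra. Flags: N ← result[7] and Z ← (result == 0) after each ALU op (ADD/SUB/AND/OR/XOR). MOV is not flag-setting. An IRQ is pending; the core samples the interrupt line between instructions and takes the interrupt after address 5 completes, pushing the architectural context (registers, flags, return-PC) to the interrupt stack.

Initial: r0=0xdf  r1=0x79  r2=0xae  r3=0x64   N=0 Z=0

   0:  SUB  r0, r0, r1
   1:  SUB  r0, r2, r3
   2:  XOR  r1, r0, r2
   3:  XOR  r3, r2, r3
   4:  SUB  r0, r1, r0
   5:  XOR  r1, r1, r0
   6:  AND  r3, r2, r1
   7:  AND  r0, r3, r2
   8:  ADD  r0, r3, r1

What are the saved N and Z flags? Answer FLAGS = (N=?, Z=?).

after  0: r0=0x66 r1=0x79 r2=0xae r3=0x64  N=0 Z=0
after  1: r0=0x4a r1=0x79 r2=0xae r3=0x64  N=0 Z=0
after  2: r0=0x4a r1=0xe4 r2=0xae r3=0x64  N=1 Z=0
after  3: r0=0x4a r1=0xe4 r2=0xae r3=0xca  N=1 Z=0
after  4: r0=0x9a r1=0xe4 r2=0xae r3=0xca  N=1 Z=0
after  5: r0=0x9a r1=0x7e r2=0xae r3=0xca  N=0 Z=0
-- IRQ taken; context saved, return-PC = 6 --

FLAGS = (N=0, Z=0)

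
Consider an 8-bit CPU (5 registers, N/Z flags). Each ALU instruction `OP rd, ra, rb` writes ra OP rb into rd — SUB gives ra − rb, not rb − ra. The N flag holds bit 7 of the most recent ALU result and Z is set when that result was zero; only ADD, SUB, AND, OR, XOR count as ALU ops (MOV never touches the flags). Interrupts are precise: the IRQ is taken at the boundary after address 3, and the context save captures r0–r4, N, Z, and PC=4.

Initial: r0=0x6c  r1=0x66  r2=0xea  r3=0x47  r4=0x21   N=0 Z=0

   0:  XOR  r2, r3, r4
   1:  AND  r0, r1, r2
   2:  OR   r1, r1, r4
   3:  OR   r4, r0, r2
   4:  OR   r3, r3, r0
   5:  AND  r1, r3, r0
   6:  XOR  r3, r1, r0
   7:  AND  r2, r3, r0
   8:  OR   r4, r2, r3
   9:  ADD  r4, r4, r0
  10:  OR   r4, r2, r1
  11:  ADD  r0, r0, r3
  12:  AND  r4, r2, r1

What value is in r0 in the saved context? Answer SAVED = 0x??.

SAVED = 0x66

after  0: r0=0x6c r1=0x66 r2=0x66 r3=0x47 r4=0x21  N=0 Z=0
after  1: r0=0x66 r1=0x66 r2=0x66 r3=0x47 r4=0x21  N=0 Z=0
after  2: r0=0x66 r1=0x67 r2=0x66 r3=0x47 r4=0x21  N=0 Z=0
after  3: r0=0x66 r1=0x67 r2=0x66 r3=0x47 r4=0x66  N=0 Z=0
-- IRQ taken; context saved, return-PC = 4 --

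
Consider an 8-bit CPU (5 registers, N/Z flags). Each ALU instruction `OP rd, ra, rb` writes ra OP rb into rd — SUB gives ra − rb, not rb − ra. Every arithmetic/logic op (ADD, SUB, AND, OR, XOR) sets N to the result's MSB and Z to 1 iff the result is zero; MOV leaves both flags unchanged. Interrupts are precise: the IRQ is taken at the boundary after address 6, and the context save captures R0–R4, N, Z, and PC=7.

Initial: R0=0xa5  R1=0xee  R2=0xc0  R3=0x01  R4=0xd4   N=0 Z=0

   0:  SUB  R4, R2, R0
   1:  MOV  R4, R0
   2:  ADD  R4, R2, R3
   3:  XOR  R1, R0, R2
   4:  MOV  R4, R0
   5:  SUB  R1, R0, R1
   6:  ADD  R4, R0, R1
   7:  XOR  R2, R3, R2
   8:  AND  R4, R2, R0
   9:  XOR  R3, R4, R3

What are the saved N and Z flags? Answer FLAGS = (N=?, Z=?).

after  0: R0=0xa5 R1=0xee R2=0xc0 R3=0x01 R4=0x1b  N=0 Z=0
after  1: R0=0xa5 R1=0xee R2=0xc0 R3=0x01 R4=0xa5  N=0 Z=0
after  2: R0=0xa5 R1=0xee R2=0xc0 R3=0x01 R4=0xc1  N=1 Z=0
after  3: R0=0xa5 R1=0x65 R2=0xc0 R3=0x01 R4=0xc1  N=0 Z=0
after  4: R0=0xa5 R1=0x65 R2=0xc0 R3=0x01 R4=0xa5  N=0 Z=0
after  5: R0=0xa5 R1=0x40 R2=0xc0 R3=0x01 R4=0xa5  N=0 Z=0
after  6: R0=0xa5 R1=0x40 R2=0xc0 R3=0x01 R4=0xe5  N=1 Z=0
-- IRQ taken; context saved, return-PC = 7 --

FLAGS = (N=1, Z=0)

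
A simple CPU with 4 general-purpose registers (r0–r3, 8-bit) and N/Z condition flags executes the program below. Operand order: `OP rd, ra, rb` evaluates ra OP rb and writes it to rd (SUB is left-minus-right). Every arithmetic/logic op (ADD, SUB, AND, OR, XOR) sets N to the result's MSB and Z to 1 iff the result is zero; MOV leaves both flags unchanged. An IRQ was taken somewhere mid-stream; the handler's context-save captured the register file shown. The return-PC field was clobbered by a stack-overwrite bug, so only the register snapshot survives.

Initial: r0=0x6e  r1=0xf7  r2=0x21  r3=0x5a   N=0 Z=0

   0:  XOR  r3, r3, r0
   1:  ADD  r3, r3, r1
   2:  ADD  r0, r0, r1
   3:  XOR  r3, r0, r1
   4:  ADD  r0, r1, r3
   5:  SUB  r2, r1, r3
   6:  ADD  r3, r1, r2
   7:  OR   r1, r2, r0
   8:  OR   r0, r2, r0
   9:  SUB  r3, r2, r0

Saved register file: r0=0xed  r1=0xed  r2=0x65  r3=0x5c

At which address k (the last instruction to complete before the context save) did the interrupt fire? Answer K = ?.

after  0: r0=0x6e r1=0xf7 r2=0x21 r3=0x34  N=0 Z=0
after  1: r0=0x6e r1=0xf7 r2=0x21 r3=0x2b  N=0 Z=0
after  2: r0=0x65 r1=0xf7 r2=0x21 r3=0x2b  N=0 Z=0
after  3: r0=0x65 r1=0xf7 r2=0x21 r3=0x92  N=1 Z=0
after  4: r0=0x89 r1=0xf7 r2=0x21 r3=0x92  N=1 Z=0
after  5: r0=0x89 r1=0xf7 r2=0x65 r3=0x92  N=0 Z=0
after  6: r0=0x89 r1=0xf7 r2=0x65 r3=0x5c  N=0 Z=0
after  7: r0=0x89 r1=0xed r2=0x65 r3=0x5c  N=1 Z=0
after  8: r0=0xed r1=0xed r2=0x65 r3=0x5c  N=1 Z=0
-- IRQ taken; context saved, return-PC = 9 --

K = 8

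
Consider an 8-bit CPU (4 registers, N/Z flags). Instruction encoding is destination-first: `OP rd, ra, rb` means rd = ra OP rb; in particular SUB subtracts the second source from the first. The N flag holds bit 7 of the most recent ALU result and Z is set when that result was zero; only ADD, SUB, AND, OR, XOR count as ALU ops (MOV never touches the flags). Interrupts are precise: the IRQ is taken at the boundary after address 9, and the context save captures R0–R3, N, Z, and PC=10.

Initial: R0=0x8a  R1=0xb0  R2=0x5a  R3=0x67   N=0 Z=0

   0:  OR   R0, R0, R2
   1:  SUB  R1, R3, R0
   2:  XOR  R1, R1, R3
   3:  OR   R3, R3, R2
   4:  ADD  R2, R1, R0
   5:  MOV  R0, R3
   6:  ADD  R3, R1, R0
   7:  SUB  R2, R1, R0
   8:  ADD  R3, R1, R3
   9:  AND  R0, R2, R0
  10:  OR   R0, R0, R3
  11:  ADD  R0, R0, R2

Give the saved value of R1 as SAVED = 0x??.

after  0: R0=0xda R1=0xb0 R2=0x5a R3=0x67  N=1 Z=0
after  1: R0=0xda R1=0x8d R2=0x5a R3=0x67  N=1 Z=0
after  2: R0=0xda R1=0xea R2=0x5a R3=0x67  N=1 Z=0
after  3: R0=0xda R1=0xea R2=0x5a R3=0x7f  N=0 Z=0
after  4: R0=0xda R1=0xea R2=0xc4 R3=0x7f  N=1 Z=0
after  5: R0=0x7f R1=0xea R2=0xc4 R3=0x7f  N=1 Z=0
after  6: R0=0x7f R1=0xea R2=0xc4 R3=0x69  N=0 Z=0
after  7: R0=0x7f R1=0xea R2=0x6b R3=0x69  N=0 Z=0
after  8: R0=0x7f R1=0xea R2=0x6b R3=0x53  N=0 Z=0
after  9: R0=0x6b R1=0xea R2=0x6b R3=0x53  N=0 Z=0
-- IRQ taken; context saved, return-PC = 10 --

SAVED = 0xea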